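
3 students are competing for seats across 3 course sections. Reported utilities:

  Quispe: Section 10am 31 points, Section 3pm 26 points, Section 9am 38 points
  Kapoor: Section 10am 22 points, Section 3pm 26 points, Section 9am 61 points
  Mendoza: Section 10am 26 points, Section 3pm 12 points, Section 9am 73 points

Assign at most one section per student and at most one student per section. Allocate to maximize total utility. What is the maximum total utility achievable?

Max total: 130 points

This is the linear assignment problem.
Optimal: Quispe→Section 10am (31 points), Kapoor→Section 3pm (26 points), Mendoza→Section 9am (73 points) — total 31+26+73 = 130 points.
Swapping Kapoor↔Mendoza (Kapoor→Section 9am 61 points, Mendoza→Section 3pm 12 points) loses 26.
No other one-to-one assignment exceeds 130 points.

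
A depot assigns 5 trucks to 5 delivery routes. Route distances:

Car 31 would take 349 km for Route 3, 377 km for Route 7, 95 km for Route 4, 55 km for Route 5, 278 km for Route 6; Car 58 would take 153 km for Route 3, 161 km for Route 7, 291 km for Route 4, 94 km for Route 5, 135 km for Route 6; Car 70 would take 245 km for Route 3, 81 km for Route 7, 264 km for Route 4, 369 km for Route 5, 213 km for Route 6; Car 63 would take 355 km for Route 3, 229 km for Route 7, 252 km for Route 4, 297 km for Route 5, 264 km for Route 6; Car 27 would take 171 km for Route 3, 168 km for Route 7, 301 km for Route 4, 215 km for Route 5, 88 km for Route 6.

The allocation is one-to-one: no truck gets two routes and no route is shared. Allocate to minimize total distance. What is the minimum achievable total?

Min total: 629 km

Optimal: Car 31→Route 5 (55 km), Car 58→Route 3 (153 km), Car 70→Route 7 (81 km), Car 63→Route 4 (252 km), Car 27→Route 6 (88 km) — total 55+153+81+252+88 = 629 km.
Row-greedy (each truck in turn takes its cheapest remaining route) gives 694 km, worse by 65.
Next-best assignment: Car 31→Route 5, Car 58→Route 6, Car 70→Route 7, Car 63→Route 4, Car 27→Route 3 = 694 km.
Swapping Car 58↔Car 63 (Car 58→Route 4 291 km, Car 63→Route 3 355 km) adds 241.
Every other assignment is strictly worse.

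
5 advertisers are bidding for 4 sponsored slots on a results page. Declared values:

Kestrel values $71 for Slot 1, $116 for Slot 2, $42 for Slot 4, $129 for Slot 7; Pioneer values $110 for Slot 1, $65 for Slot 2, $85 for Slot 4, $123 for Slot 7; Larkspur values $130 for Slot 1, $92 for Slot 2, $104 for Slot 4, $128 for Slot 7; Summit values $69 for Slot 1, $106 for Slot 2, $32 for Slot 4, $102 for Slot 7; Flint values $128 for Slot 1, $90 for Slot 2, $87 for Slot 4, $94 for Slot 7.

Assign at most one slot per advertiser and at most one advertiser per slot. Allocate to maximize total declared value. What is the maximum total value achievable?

Maximum total: $471

This is a one-to-one assignment (maximum-weight bipartite matching).
Optimal: Flint→Slot 1 ($128), Kestrel→Slot 2 ($116), Larkspur→Slot 4 ($104), Pioneer→Slot 7 ($123) — total 128+116+104+123 = $471.
Column-greedy (each slot in turn goes to its best remaining advertiser) gives $456, worse by 15.
Swapping Pioneer↔Larkspur (Pioneer→Slot 4 $85, Larkspur→Slot 7 $128) loses 14.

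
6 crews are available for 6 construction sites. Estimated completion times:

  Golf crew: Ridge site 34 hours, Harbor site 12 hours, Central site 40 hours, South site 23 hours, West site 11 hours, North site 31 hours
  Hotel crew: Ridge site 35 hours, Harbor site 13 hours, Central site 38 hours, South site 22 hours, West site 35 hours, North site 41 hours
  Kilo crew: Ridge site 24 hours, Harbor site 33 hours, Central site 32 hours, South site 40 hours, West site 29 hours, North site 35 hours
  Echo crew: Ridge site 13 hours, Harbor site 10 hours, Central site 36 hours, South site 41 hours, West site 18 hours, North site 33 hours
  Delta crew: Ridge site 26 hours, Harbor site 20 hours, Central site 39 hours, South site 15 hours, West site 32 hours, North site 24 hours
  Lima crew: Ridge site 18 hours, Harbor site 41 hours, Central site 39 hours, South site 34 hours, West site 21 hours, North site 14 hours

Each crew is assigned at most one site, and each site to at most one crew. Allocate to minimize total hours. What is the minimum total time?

Min total: 98 hours

Optimal: Golf crew→West site (11 hours), Hotel crew→Harbor site (13 hours), Kilo crew→Central site (32 hours), Echo crew→Ridge site (13 hours), Delta crew→South site (15 hours), Lima crew→North site (14 hours) — total 11+13+32+13+15+14 = 98 hours.
Row-greedy (each crew in turn takes its cheapest remaining site) gives 135 hours, worse by 37.
Next-best assignment: Golf crew→West site, Hotel crew→Central site, Kilo crew→Ridge site, Echo crew→Harbor site, Delta crew→South site, Lima crew→North site = 112 hours.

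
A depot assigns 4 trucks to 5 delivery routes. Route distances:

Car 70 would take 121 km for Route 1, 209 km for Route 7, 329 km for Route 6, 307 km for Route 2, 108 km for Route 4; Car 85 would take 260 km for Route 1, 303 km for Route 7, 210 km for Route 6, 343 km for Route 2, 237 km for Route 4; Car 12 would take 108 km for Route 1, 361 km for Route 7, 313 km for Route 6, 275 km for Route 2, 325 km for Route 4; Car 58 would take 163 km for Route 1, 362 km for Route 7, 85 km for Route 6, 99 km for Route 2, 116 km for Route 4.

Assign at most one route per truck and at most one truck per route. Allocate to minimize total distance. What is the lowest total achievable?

Min total: 525 km

This is a one-to-one assignment (minimum-cost bipartite matching).
Optimal: Car 70→Route 4 (108 km), Car 85→Route 6 (210 km), Car 12→Route 1 (108 km), Car 58→Route 2 (99 km) — total 108+210+108+99 = 525 km.
Min-entry greedy (repeatedly take the single cheapest remaining cell) gives 604 km, worse by 79.
Swapping Car 58↔Car 85 (Car 58→Route 6 85 km, Car 85→Route 2 343 km) adds 119.
Every other assignment is strictly worse.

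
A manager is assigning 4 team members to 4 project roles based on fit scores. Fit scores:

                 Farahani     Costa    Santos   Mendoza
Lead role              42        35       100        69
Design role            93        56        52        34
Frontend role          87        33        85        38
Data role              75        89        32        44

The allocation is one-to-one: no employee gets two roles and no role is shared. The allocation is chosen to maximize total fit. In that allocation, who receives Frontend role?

Santos receives Frontend role.

Optimal: Farahani→Design role (93 pts), Costa→Data role (89 pts), Santos→Frontend role (85 pts), Mendoza→Lead role (69 pts) — total 93+89+85+69 = 336 pts.
Column-greedy (each role in turn goes to its best remaining employee) gives 320 pts, worse by 16.
Next-best assignment: Farahani→Design role, Costa→Data role, Santos→Lead role, Mendoza→Frontend role = 320 pts.
No other one-to-one assignment exceeds 336 pts.
Santos's own top role is Lead role (100 pts), but forcing Santos→Lead role and reassigning the rest optimally gives only 320 pts — worse by 16.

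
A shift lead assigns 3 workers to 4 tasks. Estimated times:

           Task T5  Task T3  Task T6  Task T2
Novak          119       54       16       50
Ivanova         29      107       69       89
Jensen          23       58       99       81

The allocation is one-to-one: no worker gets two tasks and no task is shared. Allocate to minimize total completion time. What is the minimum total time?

Min total: 103 min

Optimal: Novak→Task T6 (16 min), Ivanova→Task T5 (29 min), Jensen→Task T3 (58 min) — total 16+29+58 = 103 min.
Min-entry greedy (repeatedly take the single cheapest remaining cell) gives 128 min, worse by 25.
Swapping Ivanova↔Jensen (Ivanova→Task T3 107 min, Jensen→Task T5 23 min) adds 43.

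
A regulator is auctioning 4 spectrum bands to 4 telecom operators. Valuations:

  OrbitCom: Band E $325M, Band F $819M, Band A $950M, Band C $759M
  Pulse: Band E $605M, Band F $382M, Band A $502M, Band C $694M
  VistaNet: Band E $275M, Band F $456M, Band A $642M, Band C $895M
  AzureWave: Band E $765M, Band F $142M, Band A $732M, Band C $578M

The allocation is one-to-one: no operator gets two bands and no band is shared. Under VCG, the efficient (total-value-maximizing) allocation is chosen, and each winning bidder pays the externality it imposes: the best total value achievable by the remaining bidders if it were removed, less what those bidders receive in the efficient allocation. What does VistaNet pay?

VistaNet pays $253M.

Efficient allocation: OrbitCom→Band F ($819M), Pulse→Band E ($605M), VistaNet→Band C ($895M), AzureWave→Band A ($732M); total welfare W = $3051M.
VistaNet receives Band C at value $895M, so the others get W − 895 = $2156M.
Without VistaNet: best allocation of the remaining 3 bidders over all 4 bands is OrbitCom→Band A ($950M), Pulse→Band C ($694M), AzureWave→Band E ($765M), total $2409M.
VCG payment = (others' best without VistaNet) − (others' welfare with VistaNet) = 2409 − 2156 = $253M.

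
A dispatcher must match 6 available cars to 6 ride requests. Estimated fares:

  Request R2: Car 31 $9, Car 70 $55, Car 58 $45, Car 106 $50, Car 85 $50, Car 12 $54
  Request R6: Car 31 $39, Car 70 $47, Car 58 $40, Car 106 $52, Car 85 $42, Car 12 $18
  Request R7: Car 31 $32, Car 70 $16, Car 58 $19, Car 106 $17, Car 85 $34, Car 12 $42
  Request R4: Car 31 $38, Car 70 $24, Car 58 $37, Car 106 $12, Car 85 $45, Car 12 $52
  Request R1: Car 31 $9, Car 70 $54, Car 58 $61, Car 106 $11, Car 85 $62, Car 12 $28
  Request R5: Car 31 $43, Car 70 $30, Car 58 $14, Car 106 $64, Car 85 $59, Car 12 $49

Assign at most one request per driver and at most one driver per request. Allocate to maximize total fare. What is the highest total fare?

Optimal: Car 31→Request R7 ($32), Car 70→Request R2 ($55), Car 58→Request R1 ($61), Car 106→Request R6 ($52), Car 85→Request R5 ($59), Car 12→Request R4 ($52) — total 32+55+61+52+59+52 = $311.
Column-greedy (each request in turn goes to its best remaining driver) gives $298, worse by 13.
Swapping Car 12↔Car 31 (Car 12→Request R7 $42, Car 31→Request R4 $38) loses 4.
No other one-to-one assignment exceeds $311.

Maximum total: $311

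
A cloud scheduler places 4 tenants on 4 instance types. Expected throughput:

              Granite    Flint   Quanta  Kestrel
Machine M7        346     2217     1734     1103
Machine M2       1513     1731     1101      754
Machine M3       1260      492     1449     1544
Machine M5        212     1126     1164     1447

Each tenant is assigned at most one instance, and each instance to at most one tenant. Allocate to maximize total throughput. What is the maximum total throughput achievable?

Optimal: Granite→Machine M2 (1513 ops/s), Flint→Machine M7 (2217 ops/s), Quanta→Machine M3 (1449 ops/s), Kestrel→Machine M5 (1447 ops/s) — total 1513+2217+1449+1447 = 6626 ops/s.
Column-greedy (each instance in turn goes to its best remaining tenant) gives 6438 ops/s, worse by 188.

Max total: 6626 ops/s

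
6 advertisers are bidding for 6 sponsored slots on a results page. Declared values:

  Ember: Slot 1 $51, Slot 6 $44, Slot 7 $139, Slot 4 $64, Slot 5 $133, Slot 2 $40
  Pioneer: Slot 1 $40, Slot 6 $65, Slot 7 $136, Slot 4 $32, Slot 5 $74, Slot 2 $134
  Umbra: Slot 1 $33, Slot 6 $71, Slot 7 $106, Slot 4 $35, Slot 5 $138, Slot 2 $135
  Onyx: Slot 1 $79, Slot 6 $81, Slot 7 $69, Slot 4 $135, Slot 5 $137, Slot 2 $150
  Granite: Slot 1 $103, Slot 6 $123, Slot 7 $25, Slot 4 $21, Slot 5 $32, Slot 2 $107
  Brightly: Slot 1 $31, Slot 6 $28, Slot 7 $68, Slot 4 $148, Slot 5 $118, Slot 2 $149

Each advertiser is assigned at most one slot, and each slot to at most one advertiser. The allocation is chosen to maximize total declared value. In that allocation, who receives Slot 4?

Brightly receives Slot 4.

This is a one-to-one assignment (maximum-weight bipartite matching).
Optimal: Ember→Slot 7 ($139), Pioneer→Slot 2 ($134), Umbra→Slot 5 ($138), Onyx→Slot 1 ($79), Granite→Slot 6 ($123), Brightly→Slot 4 ($148) — total 139+134+138+79+123+148 = $761.
Brightly's own top slot is Slot 2 ($149), but forcing Brightly→Slot 2 and reassigning the rest optimally gives only $732 — worse by 29.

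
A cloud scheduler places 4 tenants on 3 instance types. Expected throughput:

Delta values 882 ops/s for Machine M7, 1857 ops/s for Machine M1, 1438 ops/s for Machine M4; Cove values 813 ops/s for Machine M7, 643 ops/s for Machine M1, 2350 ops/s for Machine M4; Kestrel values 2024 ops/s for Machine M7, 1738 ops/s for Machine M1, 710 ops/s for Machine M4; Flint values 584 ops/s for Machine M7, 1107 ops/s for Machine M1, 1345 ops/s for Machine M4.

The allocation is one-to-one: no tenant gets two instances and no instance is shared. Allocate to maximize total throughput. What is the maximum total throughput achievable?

Optimal: Kestrel→Machine M7 (2024 ops/s), Delta→Machine M1 (1857 ops/s), Cove→Machine M4 (2350 ops/s) — total 2024+1857+2350 = 6231 ops/s.
Next-best assignment: Kestrel→Machine M7, Flint→Machine M1, Cove→Machine M4 = 5481 ops/s.
Swapping Delta↔Kestrel (Delta→Machine M7 882 ops/s, Kestrel→Machine M1 1738 ops/s) loses 1261.
Checked against all permutations: 6231 ops/s is optimal.

Max total: 6231 ops/s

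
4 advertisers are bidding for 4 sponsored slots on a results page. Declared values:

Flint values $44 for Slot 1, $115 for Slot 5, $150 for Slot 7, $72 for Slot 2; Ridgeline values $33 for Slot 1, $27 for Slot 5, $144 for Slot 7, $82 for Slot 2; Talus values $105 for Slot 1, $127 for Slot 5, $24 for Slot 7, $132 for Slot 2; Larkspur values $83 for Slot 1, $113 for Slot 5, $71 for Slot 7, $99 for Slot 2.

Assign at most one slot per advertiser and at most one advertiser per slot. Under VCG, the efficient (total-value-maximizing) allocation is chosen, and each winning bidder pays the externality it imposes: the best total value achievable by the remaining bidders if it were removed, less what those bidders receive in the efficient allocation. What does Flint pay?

Efficient allocation: Flint→Slot 5 ($115), Ridgeline→Slot 7 ($144), Talus→Slot 2 ($132), Larkspur→Slot 1 ($83); total welfare W = $474.
Flint receives Slot 5 at value $115, so the others get W − 115 = $359.
Without Flint: best allocation of the remaining 3 bidders over all 4 slots is Ridgeline→Slot 7 ($144), Talus→Slot 2 ($132), Larkspur→Slot 5 ($113), total $389.
VCG payment = (others' best without Flint) − (others' welfare with Flint) = 389 − 359 = $30.

Flint pays $30.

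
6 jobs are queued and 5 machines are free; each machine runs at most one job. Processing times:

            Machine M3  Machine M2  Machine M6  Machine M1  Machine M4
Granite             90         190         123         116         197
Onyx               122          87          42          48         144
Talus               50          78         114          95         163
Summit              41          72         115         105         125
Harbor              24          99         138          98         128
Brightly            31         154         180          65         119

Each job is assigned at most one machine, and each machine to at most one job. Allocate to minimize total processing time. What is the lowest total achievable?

Minimum total: 334 min

Optimal: Harbor→Machine M3 (24 min), Talus→Machine M2 (78 min), Onyx→Machine M6 (42 min), Brightly→Machine M1 (65 min), Summit→Machine M4 (125 min) — total 24+78+42+65+125 = 334 min.
Row-greedy (each job in turn takes its cheapest remaining machine) gives 443 min, worse by 109.
Next-best assignment: Harbor→Machine M3, Summit→Machine M2, Onyx→Machine M6, Talus→Machine M1, Brightly→Machine M4 = 352 min.
No other one-to-one assignment undercuts 334 min.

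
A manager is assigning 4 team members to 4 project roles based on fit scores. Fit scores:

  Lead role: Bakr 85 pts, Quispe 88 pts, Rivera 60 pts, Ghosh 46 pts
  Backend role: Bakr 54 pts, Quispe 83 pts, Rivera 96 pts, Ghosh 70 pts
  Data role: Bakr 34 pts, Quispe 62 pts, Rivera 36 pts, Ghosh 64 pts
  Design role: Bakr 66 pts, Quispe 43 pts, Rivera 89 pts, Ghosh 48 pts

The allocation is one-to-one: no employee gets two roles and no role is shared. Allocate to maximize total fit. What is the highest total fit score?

Maximum total: 321 pts

Optimal: Bakr→Lead role (85 pts), Quispe→Backend role (83 pts), Rivera→Design role (89 pts), Ghosh→Data role (64 pts) — total 85+83+89+64 = 321 pts.
Max-entry greedy (repeatedly take the single best remaining cell) gives 314 pts, worse by 7.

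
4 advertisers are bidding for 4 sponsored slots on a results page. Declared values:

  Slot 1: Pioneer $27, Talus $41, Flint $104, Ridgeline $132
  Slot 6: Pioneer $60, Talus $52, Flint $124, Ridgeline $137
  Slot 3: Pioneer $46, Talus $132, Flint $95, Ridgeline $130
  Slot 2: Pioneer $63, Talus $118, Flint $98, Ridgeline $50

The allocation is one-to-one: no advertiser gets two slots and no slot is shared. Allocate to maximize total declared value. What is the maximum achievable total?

Optimal: Pioneer→Slot 2 ($63), Talus→Slot 3 ($132), Flint→Slot 6 ($124), Ridgeline→Slot 1 ($132) — total 63+132+124+132 = $451.
Max-entry greedy (repeatedly take the single best remaining cell) gives $436, worse by 15.
Swapping Flint↔Talus (Flint→Slot 3 $95, Talus→Slot 6 $52) loses 109.

Maximum total: $451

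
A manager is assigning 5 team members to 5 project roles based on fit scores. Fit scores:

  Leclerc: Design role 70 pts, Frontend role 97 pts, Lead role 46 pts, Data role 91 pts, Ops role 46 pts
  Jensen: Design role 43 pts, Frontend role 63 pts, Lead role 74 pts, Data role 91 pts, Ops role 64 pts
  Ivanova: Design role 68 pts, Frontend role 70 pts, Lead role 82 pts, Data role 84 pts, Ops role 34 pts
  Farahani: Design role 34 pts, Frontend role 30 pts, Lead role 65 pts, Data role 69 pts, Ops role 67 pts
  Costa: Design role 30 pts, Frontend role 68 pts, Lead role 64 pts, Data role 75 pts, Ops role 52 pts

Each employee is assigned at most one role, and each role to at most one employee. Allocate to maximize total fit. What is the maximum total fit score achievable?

Max total: 387 pts

This is the linear assignment problem.
Optimal: Leclerc→Frontend role (97 pts), Jensen→Data role (91 pts), Ivanova→Design role (68 pts), Farahani→Ops role (67 pts), Costa→Lead role (64 pts) — total 97+91+68+67+64 = 387 pts.
Column-greedy (each role in turn goes to its best remaining employee) gives 356 pts, worse by 31.
Swapping Farahani↔Ivanova (Farahani→Design role 34 pts, Ivanova→Ops role 34 pts) loses 67.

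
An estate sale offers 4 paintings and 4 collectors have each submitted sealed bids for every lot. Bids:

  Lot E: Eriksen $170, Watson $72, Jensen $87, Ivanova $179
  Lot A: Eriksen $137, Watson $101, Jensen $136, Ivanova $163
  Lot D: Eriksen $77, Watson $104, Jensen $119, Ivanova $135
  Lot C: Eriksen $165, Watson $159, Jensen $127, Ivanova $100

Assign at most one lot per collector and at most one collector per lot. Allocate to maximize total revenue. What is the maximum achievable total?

Optimal: Eriksen→Lot E ($170), Watson→Lot C ($159), Jensen→Lot D ($119), Ivanova→Lot A ($163) — total 170+159+119+163 = $611.
Row-greedy (each collector in turn takes its best remaining lot) gives $600, worse by 11.
Swapping Watson↔Eriksen (Watson→Lot E $72, Eriksen→Lot C $165) loses 92.
Checked against all permutations: $611 is optimal.

Maximum total: $611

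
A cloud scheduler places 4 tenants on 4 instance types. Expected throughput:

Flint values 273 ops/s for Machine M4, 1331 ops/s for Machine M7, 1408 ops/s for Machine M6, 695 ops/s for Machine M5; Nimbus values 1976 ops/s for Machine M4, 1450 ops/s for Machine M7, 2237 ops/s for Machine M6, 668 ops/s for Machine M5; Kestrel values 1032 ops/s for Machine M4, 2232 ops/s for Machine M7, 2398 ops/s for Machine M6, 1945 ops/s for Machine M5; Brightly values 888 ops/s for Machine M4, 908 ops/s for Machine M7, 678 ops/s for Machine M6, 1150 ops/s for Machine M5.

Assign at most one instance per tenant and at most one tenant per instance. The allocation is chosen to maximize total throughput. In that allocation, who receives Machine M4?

Treat this as an assignment problem: match each tenant to one instance.
Optimal: Flint→Machine M7 (1331 ops/s), Nimbus→Machine M4 (1976 ops/s), Kestrel→Machine M6 (2398 ops/s), Brightly→Machine M5 (1150 ops/s) — total 1331+1976+2398+1150 = 6855 ops/s.
Row-greedy (each tenant in turn takes its best remaining instance) gives 6766 ops/s, worse by 89.
Swapping Flint↔Brightly (Flint→Machine M5 695 ops/s, Brightly→Machine M7 908 ops/s) loses 878.
Nimbus's own top instance is Machine M6 (2237 ops/s), but forcing Nimbus→Machine M6 and reassigning the rest optimally gives only 6401 ops/s — worse by 454.

Nimbus receives Machine M4.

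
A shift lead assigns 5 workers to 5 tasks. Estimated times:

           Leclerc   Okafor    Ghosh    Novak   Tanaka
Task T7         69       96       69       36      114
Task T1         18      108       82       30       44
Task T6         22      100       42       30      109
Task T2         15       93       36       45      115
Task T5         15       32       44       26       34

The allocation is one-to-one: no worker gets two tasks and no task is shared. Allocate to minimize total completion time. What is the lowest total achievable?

Minimum total: 169 min

Optimal: Leclerc→Task T2 (15 min), Okafor→Task T5 (32 min), Ghosh→Task T6 (42 min), Novak→Task T7 (36 min), Tanaka→Task T1 (44 min) — total 15+32+42+36+44 = 169 min.
Min-entry greedy (repeatedly take the single cheapest remaining cell) gives 223 min, worse by 54.
Swapping Okafor↔Leclerc (Okafor→Task T2 93 min, Leclerc→Task T5 15 min) adds 61.
No other one-to-one assignment undercuts 169 min.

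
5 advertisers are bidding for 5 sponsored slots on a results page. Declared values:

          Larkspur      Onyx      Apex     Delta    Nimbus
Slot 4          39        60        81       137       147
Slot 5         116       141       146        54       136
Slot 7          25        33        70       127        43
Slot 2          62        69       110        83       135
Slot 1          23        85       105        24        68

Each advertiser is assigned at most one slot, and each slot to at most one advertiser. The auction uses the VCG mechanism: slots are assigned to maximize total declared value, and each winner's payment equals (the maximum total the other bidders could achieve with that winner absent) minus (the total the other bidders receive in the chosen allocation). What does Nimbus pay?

Efficient allocation: Larkspur→Slot 5 ($116), Onyx→Slot 1 ($85), Apex→Slot 2 ($110), Delta→Slot 7 ($127), Nimbus→Slot 4 ($147); total welfare W = $585.
Nimbus receives Slot 4 at value $147, so the others get W − 147 = $438.
Without Nimbus: best allocation of the remaining 4 bidders over all 5 slots is Larkspur→Slot 5 ($116), Onyx→Slot 1 ($85), Apex→Slot 2 ($110), Delta→Slot 4 ($137), total $448.
VCG payment = (others' best without Nimbus) − (others' welfare with Nimbus) = 448 − 438 = $10.

Nimbus pays $10.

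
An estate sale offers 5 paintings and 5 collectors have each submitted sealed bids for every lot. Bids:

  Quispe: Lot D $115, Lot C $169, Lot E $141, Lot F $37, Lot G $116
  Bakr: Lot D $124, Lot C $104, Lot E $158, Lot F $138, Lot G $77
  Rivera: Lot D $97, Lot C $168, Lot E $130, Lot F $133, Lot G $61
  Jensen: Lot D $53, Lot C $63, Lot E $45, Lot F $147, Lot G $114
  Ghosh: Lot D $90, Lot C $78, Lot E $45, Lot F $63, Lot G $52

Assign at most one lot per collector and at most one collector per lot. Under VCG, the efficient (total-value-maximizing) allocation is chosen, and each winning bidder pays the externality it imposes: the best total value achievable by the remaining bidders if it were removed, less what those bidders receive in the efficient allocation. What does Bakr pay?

Bakr pays $25.

Efficient allocation: Quispe→Lot G ($116), Bakr→Lot E ($158), Rivera→Lot C ($168), Jensen→Lot F ($147), Ghosh→Lot D ($90); total welfare W = $679.
Bakr receives Lot E at value $158, so the others get W − 158 = $521.
Without Bakr: best allocation of the remaining 4 bidders over all 5 lots is Quispe→Lot E ($141), Rivera→Lot C ($168), Jensen→Lot F ($147), Ghosh→Lot D ($90), total $546.
VCG payment = (others' best without Bakr) − (others' welfare with Bakr) = 546 − 521 = $25.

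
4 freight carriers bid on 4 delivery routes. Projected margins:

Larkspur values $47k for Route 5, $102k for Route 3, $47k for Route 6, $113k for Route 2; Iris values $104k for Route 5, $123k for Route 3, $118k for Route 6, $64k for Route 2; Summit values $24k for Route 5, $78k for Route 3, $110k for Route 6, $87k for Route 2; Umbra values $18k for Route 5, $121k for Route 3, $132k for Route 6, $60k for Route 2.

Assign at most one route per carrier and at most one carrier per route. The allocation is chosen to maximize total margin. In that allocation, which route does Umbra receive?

Umbra receives Route 3.

This is the linear assignment problem.
Optimal: Larkspur→Route 2 ($113k), Iris→Route 5 ($104k), Summit→Route 6 ($110k), Umbra→Route 3 ($121k) — total 113+104+110+121 = $448k.
Row-greedy (each carrier in turn takes its best remaining route) gives $364k, worse by 84.
Next-best assignment: Larkspur→Route 2, Iris→Route 5, Summit→Route 3, Umbra→Route 6 = $427k.
Umbra's own top route is Route 6 ($132k), but forcing Umbra→Route 6 and reassigning the rest optimally gives only $427k — worse by 21.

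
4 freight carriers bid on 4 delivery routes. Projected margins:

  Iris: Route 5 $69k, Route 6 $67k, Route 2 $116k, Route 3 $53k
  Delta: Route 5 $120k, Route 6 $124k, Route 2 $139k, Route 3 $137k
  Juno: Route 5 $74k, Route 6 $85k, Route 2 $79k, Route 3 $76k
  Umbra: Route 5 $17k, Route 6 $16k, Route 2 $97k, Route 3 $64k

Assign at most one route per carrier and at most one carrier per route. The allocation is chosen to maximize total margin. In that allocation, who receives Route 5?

Iris receives Route 5.

Optimal: Iris→Route 5 ($69k), Delta→Route 3 ($137k), Juno→Route 6 ($85k), Umbra→Route 2 ($97k) — total 69+137+85+97 = $388k.
Row-greedy (each carrier in turn takes its best remaining route) gives $355k, worse by 33.
Next-best assignment: Iris→Route 2, Delta→Route 5, Juno→Route 6, Umbra→Route 3 = $385k.
Swapping Umbra↔Delta (Umbra→Route 3 $64k, Delta→Route 2 $139k) loses 31.
Iris's own top route is Route 2 ($116k), but forcing Iris→Route 2 and reassigning the rest optimally gives only $385k — worse by 3.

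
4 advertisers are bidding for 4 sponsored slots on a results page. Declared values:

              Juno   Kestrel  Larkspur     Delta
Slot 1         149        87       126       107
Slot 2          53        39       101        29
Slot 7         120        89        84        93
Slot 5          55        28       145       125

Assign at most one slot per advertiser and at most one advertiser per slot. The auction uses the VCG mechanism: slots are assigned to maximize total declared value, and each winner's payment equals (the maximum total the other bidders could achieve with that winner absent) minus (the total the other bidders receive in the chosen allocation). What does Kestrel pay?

Efficient allocation: Juno→Slot 1 ($149), Kestrel→Slot 7 ($89), Larkspur→Slot 2 ($101), Delta→Slot 5 ($125); total welfare W = $464.
Kestrel receives Slot 7 at value $89, so the others get W − 89 = $375.
Without Kestrel: best allocation of the remaining 3 bidders over all 4 slots is Juno→Slot 1 ($149), Larkspur→Slot 5 ($145), Delta→Slot 7 ($93), total $387.
VCG payment = (others' best without Kestrel) − (others' welfare with Kestrel) = 387 − 375 = $12.

Kestrel pays $12.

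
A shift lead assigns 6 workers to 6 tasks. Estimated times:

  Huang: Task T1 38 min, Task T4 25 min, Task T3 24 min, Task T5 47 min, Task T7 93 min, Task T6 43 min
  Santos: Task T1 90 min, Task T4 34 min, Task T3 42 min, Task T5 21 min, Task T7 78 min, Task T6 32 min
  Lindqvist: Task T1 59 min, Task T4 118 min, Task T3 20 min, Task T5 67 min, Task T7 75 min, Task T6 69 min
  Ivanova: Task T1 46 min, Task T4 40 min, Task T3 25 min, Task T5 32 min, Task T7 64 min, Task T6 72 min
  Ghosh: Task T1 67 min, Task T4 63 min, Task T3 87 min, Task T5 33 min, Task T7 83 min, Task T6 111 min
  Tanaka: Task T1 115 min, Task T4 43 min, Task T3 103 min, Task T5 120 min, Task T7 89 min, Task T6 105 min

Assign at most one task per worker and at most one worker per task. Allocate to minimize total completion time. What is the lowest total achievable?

Optimal: Huang→Task T1 (38 min), Santos→Task T6 (32 min), Lindqvist→Task T3 (20 min), Ivanova→Task T7 (64 min), Ghosh→Task T5 (33 min), Tanaka→Task T4 (43 min) — total 38+32+20+64+33+43 = 230 min.
No other one-to-one assignment undercuts 230 min.

Min total: 230 min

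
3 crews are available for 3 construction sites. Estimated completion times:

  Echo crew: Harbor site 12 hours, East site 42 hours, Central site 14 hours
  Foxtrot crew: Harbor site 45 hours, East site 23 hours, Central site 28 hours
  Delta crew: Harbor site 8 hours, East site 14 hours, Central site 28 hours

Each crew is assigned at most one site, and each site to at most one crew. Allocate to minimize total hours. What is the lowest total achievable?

Minimum total: 45 hours

This is a one-to-one assignment (minimum-cost bipartite matching).
Optimal: Echo crew→Central site (14 hours), Foxtrot crew→East site (23 hours), Delta crew→Harbor site (8 hours) — total 14+23+8 = 45 hours.
Row-greedy (each crew in turn takes its cheapest remaining site) gives 63 hours, worse by 18.
Swapping Echo crew↔Foxtrot crew (Echo crew→East site 42 hours, Foxtrot crew→Central site 28 hours) adds 33.
Every other assignment is strictly worse.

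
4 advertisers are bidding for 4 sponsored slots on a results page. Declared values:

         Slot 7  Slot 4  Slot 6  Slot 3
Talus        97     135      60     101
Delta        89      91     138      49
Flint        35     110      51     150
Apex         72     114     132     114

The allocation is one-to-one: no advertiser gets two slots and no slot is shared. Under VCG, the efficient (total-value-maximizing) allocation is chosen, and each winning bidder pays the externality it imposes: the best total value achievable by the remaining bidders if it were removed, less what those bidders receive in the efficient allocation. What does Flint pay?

Efficient allocation: Talus→Slot 4 ($135), Delta→Slot 7 ($89), Flint→Slot 3 ($150), Apex→Slot 6 ($132); total welfare W = $506.
Flint receives Slot 3 at value $150, so the others get W − 150 = $356.
Without Flint: best allocation of the remaining 3 bidders over all 4 slots is Talus→Slot 4 ($135), Delta→Slot 6 ($138), Apex→Slot 3 ($114), total $387.
VCG payment = (others' best without Flint) − (others' welfare with Flint) = 387 − 356 = $31.

Flint pays $31.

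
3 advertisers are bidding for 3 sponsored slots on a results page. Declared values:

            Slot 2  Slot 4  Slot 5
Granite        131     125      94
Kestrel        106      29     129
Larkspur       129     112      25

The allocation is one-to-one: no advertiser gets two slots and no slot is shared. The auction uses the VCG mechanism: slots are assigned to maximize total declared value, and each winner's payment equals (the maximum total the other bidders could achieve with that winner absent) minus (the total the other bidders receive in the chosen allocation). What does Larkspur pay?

Larkspur pays $6.

Efficient allocation: Granite→Slot 4 ($125), Kestrel→Slot 5 ($129), Larkspur→Slot 2 ($129); total welfare W = $383.
Larkspur receives Slot 2 at value $129, so the others get W − 129 = $254.
Without Larkspur: best allocation of the remaining 2 bidders over all 3 slots is Granite→Slot 2 ($131), Kestrel→Slot 5 ($129), total $260.
VCG payment = (others' best without Larkspur) − (others' welfare with Larkspur) = 260 − 254 = $6.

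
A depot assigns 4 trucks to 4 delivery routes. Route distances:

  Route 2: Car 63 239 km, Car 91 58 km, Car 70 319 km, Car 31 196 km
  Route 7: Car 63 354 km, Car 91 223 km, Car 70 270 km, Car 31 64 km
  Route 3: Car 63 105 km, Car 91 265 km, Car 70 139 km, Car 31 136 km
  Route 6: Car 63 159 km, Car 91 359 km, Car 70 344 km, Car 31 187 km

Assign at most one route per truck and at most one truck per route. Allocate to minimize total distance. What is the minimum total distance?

Minimum total: 420 km

Optimal: Car 63→Route 6 (159 km), Car 91→Route 2 (58 km), Car 70→Route 3 (139 km), Car 31→Route 7 (64 km) — total 159+58+139+64 = 420 km.
Row-greedy (each truck in turn takes its cheapest remaining route) gives 620 km, worse by 200.
Swapping Car 70↔Car 63 (Car 70→Route 6 344 km, Car 63→Route 3 105 km) adds 151.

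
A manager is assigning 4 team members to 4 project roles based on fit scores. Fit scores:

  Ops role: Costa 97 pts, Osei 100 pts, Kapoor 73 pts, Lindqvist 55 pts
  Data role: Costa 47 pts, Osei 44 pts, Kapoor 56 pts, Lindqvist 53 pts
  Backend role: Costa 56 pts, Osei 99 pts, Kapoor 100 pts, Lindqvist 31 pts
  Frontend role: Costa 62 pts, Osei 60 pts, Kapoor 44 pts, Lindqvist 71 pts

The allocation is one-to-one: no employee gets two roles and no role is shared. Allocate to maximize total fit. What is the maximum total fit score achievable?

Max total: 323 pts

Optimal: Costa→Ops role (97 pts), Osei→Backend role (99 pts), Kapoor→Data role (56 pts), Lindqvist→Frontend role (71 pts) — total 97+99+56+71 = 323 pts.
Column-greedy (each role in turn goes to its best remaining employee) gives 283 pts, worse by 40.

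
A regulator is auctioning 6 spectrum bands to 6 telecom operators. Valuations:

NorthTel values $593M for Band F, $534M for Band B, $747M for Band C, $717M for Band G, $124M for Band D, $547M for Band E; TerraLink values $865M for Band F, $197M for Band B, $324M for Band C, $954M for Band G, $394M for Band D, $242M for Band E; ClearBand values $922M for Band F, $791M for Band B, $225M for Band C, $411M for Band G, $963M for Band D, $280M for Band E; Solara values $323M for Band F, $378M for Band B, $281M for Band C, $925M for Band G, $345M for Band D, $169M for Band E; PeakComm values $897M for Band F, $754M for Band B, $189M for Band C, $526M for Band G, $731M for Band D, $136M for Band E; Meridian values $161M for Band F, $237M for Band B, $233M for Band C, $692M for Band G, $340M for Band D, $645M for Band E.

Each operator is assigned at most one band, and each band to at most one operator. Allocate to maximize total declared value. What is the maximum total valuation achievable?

This is the linear assignment problem.
Optimal: NorthTel→Band C ($747M), TerraLink→Band F ($865M), ClearBand→Band D ($963M), Solara→Band G ($925M), PeakComm→Band B ($754M), Meridian→Band E ($645M) — total 747+865+963+925+754+645 = $4899M.
Column-greedy (each band in turn goes to its best remaining operator) gives $4367M, worse by 532.
Next-best assignment: NorthTel→Band C, TerraLink→Band F, ClearBand→Band B, Solara→Band G, PeakComm→Band D, Meridian→Band E = $4704M.

Maximum total: $4899M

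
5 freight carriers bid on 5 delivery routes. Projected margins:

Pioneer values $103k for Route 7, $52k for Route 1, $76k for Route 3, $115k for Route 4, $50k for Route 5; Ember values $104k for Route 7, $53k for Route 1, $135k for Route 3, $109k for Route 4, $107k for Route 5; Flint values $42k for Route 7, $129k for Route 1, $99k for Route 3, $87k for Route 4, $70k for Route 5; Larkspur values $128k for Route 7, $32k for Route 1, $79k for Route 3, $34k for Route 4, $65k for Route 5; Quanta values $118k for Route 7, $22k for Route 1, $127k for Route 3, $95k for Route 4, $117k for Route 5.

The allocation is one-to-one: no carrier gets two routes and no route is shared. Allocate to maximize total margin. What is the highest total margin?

Max total: $624k

This is the linear assignment problem.
Optimal: Pioneer→Route 4 ($115k), Ember→Route 3 ($135k), Flint→Route 1 ($129k), Larkspur→Route 7 ($128k), Quanta→Route 5 ($117k) — total 115+135+129+128+117 = $624k.
Swapping Pioneer↔Larkspur (Pioneer→Route 7 $103k, Larkspur→Route 4 $34k) loses 106.
Every other assignment is strictly worse.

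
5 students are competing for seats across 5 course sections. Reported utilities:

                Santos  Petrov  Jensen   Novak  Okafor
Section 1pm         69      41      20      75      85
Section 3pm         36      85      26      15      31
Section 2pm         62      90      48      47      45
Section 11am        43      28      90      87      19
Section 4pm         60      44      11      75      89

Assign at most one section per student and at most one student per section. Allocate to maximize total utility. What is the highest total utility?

Optimal: Santos→Section 2pm (62 points), Petrov→Section 3pm (85 points), Jensen→Section 11am (90 points), Novak→Section 1pm (75 points), Okafor→Section 4pm (89 points) — total 62+85+90+75+89 = 401 points.
Column-greedy (each section in turn goes to its best remaining student) gives 397 points, worse by 4.
Next-best assignment: Santos→Section 2pm, Petrov→Section 3pm, Jensen→Section 11am, Novak→Section 4pm, Okafor→Section 1pm = 397 points.

Maximum total: 401 points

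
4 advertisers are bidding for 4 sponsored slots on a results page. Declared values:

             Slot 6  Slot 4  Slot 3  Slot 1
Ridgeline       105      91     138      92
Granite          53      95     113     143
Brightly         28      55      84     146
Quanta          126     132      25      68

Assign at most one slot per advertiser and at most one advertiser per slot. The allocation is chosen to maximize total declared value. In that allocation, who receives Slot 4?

Granite receives Slot 4.

Optimal: Ridgeline→Slot 3 ($138), Granite→Slot 4 ($95), Brightly→Slot 1 ($146), Quanta→Slot 6 ($126) — total 138+95+146+126 = $505.
Row-greedy (each advertiser in turn takes its best remaining slot) gives $462, worse by 43.
Granite's own top slot is Slot 1 ($143), but forcing Granite→Slot 1 and reassigning the rest optimally gives only $464 — worse by 41.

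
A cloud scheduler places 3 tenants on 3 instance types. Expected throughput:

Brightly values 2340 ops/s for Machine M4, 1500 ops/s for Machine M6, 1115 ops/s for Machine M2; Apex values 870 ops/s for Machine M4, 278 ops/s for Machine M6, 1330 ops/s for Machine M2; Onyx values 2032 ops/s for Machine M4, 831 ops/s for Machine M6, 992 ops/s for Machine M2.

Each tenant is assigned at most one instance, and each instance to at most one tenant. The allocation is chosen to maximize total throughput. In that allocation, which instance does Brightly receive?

Optimal: Brightly→Machine M6 (1500 ops/s), Apex→Machine M2 (1330 ops/s), Onyx→Machine M4 (2032 ops/s) — total 1500+1330+2032 = 4862 ops/s.
Max-entry greedy (repeatedly take the single best remaining cell) gives 4501 ops/s, worse by 361.
Every other assignment is strictly worse.
Brightly's own top instance is Machine M4 (2340 ops/s), but forcing Brightly→Machine M4 and reassigning the rest optimally gives only 4501 ops/s — worse by 361.

Brightly receives Machine M6.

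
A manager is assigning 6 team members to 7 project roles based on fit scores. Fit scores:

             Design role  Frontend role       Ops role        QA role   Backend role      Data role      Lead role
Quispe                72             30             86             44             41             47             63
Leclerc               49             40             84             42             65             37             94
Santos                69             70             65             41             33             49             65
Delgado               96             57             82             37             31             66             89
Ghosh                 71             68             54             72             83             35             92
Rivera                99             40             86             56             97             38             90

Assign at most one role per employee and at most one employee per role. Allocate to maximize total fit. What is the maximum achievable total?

Maximum total: 515 pts

Optimal: Quispe→Ops role (86 pts), Leclerc→Lead role (94 pts), Santos→Frontend role (70 pts), Delgado→Design role (96 pts), Ghosh→QA role (72 pts), Rivera→Backend role (97 pts) — total 86+94+70+96+72+97 = 515 pts.
Next-best assignment: Quispe→Ops role, Leclerc→Lead role, Santos→Frontend role, Delgado→Data role, Ghosh→Backend role, Rivera→Design role = 498 pts.
Swapping Rivera↔Delgado (Rivera→Design role 99 pts, Delgado→Backend role 31 pts) loses 63.
No other one-to-one assignment exceeds 515 pts.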